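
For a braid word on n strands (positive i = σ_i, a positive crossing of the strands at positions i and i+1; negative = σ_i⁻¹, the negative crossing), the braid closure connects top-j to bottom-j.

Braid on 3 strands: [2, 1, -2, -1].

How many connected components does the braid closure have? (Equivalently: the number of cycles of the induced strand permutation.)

1

Derivation:
Track the strand permutation on 3 strands, starting from identity.
  step 1: s2 swaps positions 2,3 -> [1 3 2]
  step 2: s1 swaps positions 1,2 -> [3 1 2]
  step 3: s2^-1 swaps positions 2,3 -> [3 2 1]
  step 4: s1^-1 swaps positions 1,2 -> [2 3 1]
Final permutation (position -> original strand): [2 3 1]
Closure components = cycle count of this permutation = 1.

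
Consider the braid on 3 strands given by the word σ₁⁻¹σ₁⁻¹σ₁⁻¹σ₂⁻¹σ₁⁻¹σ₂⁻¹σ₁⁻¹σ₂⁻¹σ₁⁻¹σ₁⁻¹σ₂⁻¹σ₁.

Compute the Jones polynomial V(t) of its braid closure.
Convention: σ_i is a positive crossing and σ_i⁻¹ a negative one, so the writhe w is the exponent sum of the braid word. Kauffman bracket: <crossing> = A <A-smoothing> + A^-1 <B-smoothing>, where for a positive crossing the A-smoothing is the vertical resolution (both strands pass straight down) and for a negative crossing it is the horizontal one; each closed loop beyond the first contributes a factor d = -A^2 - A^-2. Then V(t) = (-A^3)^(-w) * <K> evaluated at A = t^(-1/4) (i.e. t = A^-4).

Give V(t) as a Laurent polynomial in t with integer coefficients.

The presented braid s1^-1 s1^-1 s1^-1 s2^-1 s1^-1 s2^-1 s1^-1 s2^-1 s1^-1 s1^-1 s2^-1 s1 on 3 strands reduces by inverse Markov moves (closure unchanged at each step):
  Deconjugate: the word is γ·β·γ⁻¹ with γ = s1^-1 (prefix) and γ⁻¹ = s1 (suffix); strip both.
Reduced to β = s1^-1 s1^-1 s2^-1 s1^-1 s2^-1 s1^-1 s2^-1 s1^-1 s1^-1 s2^-1 on 3 strands, 10 crossings.
Compute on β:
Braid: s1^-1 s1^-1 s2^-1 s1^-1 s2^-1 s1^-1 s2^-1 s1^-1 s1^-1 s2^-1 on 3 strands, 10 crossings.
Writhe w = (#positive) - (#negative) = 0 - 10 = -10.
State-sum expansion of <K>. There are 2^10 = 1024 states.
Each crossing splits two ways (0=vertical, 1=horizontal). The state's weight is A^(#A-smoothings - #B-smoothings) * d^(loops - 1).
Tabulate the states by total A-exponent and number of loops L (A-exp: L × count):
  A^10: L=3 ×1
  A^8: L=2 ×4, L=4 ×6
  A^6: L=1 ×4, L=3 ×30, L=5 ×11
  A^4: L=2 ×48, L=4 ×65, L=6 ×7
  A^2: L=1 ×24, L=3 ×140, L=5 ×45, L=7 ×1
  A^0: L=2 ×129, L=4 ×117, L=6 ×6
  A^-2: L=1 ×43, L=3 ×151, L=5 ×16
  A^-4: L=2 ×96, L=4 ×24
  A^-6: L=1 ×24, L=3 ×21
  A^-8: L=2 ×10
  A^-10: L=3 ×1
Each group contributes A^e * Σ count * d^(L-1):
Powers of d = -A^2 - A^-2: d^2 = A^4 + 2 + A^-4; d^3 = -A^6 - 3*A^2 - 3*A^-2 - A^-6; d^4 = A^8 + 4*A^4 + 6 + 4*A^-4 + A^-8; d^5 = -A^10 - 5*A^6 - 10*A^2 - 10*A^-2 - 5*A^-6 - A^-10; d^6 = A^12 + 6*A^8 + 15*A^4 + 20 + 15*A^-4 + 6*A^-8 + A^-12.
  A^10 * (d^2) = A^14 + 2*A^10 + A^6
  A^8 * (4*d + 6*d^3) = -6*A^14 - 22*A^10 - 22*A^6 - 6*A^2
  A^6 * (4 + 30*d^2 + 11*d^4) = 11*A^14 + 74*A^10 + 130*A^6 + 74*A^2 + 11*A^-2
  A^4 * (48*d + 65*d^3 + 7*d^5) = -7*A^14 - 100*A^10 - 313*A^6 - 313*A^2 - 100*A^-2 - 7*A^-6
  A^2 * (24 + 140*d^2 + 45*d^4 + d^6) = A^14 + 51*A^10 + 335*A^6 + 594*A^2 + 335*A^-2 + 51*A^-6 + A^-10
  A^0 * (129*d + 117*d^3 + 6*d^5) = -6*A^10 - 147*A^6 - 540*A^2 - 540*A^-2 - 147*A^-6 - 6*A^-10
  A^-2 * (43 + 151*d^2 + 16*d^4) = 16*A^6 + 215*A^2 + 441*A^-2 + 215*A^-6 + 16*A^-10
  A^-4 * (96*d + 24*d^3) = -24*A^2 - 168*A^-2 - 168*A^-6 - 24*A^-10
  A^-6 * (24 + 21*d^2) = 21*A^-2 + 66*A^-6 + 21*A^-10
  A^-8 * (10*d) = -10*A^-6 - 10*A^-10
  A^-10 * (d^2) = A^-6 + 2*A^-10 + A^-14
Summing the groups: <K> = -A^10 + A^-6 + A^-14
Normalise by the writhe: (-A^3)^(-w) = (-A^3)^(10) = A^30, so f(A) = A^30 * <K> = -A^40 + A^24 + A^16.
Substitute A = t^(-1/4), i.e. A^e → t^(-e/4): V(t) = t^-4 + t^-6 - t^-10

Answer: t^-4 + t^-6 - t^-10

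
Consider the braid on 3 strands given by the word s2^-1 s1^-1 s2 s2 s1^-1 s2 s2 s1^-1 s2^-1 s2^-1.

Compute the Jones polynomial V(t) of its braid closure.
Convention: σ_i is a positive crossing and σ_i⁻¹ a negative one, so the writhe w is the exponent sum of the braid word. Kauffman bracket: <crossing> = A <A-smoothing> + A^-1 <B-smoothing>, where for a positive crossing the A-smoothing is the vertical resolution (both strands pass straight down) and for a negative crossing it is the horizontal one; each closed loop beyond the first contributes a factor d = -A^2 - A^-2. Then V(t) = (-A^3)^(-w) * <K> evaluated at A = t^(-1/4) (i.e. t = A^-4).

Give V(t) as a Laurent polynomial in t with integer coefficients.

t^2 - 2*t + 4 - 4*t^-1 + 4*t^-2 - 4*t^-3 + 3*t^-4 - 2*t^-5 + t^-6

Derivation:
Braid: s2^-1 s1^-1 s2 s2 s1^-1 s2 s2 s1^-1 s2^-1 s2^-1 on 3 strands, 10 crossings.
Writhe w = (#positive) - (#negative) = 4 - 6 = -2.
Enumerate smoothing states for the bracket polynomial. There are 2^10 = 1024 states.
For each crossing: s=0 is the vertical smoothing, s=1 horizontal. Crossing k contributes A^(sign_k * (1 - 2*s_k)); loop factor d = -A^2 - A^-2.
Tabulate the states by total A-exponent and number of loops L (A-exp: L × count):
  A^10: L=5 ×1
  A^8: L=4 ×10
  A^6: L=3 ×39, L=5 ×6
  A^4: L=2 ×66, L=4 ×52, L=6 ×2
  A^2: L=1 ×45, L=3 ×124, L=5 ×41
  A^0: L=2 ×118, L=4 ×113, L=6 ×21
  A^-2: L=1 ×20, L=3 ×120, L=5 ×63, L=7 ×7
  A^-4: L=2 ×30, L=4 ×68, L=6 ×21, L=8 ×1
  A^-6: L=3 ×20, L=5 ×22, L=7 ×3
  A^-8: L=4 ×7, L=6 ×3
  A^-10: L=5 ×1
Each group contributes A^e * Σ count * d^(L-1):
Powers of d = -A^2 - A^-2: d^2 = A^4 + 2 + A^-4; d^3 = -A^6 - 3*A^2 - 3*A^-2 - A^-6; d^4 = A^8 + 4*A^4 + 6 + 4*A^-4 + A^-8; d^5 = -A^10 - 5*A^6 - 10*A^2 - 10*A^-2 - 5*A^-6 - A^-10; d^6 = A^12 + 6*A^8 + 15*A^4 + 20 + 15*A^-4 + 6*A^-8 + A^-12; d^7 = -A^14 - 7*A^10 - 21*A^6 - 35*A^2 - 35*A^-2 - 21*A^-6 - 7*A^-10 - A^-14.
  A^10 * (d^4) = A^18 + 4*A^14 + 6*A^10 + 4*A^6 + A^2
  A^8 * (10*d^3) = -10*A^14 - 30*A^10 - 30*A^6 - 10*A^2
  A^6 * (39*d^2 + 6*d^4) = 6*A^14 + 63*A^10 + 114*A^6 + 63*A^2 + 6*A^-2
  A^4 * (66*d + 52*d^3 + 2*d^5) = -2*A^14 - 62*A^10 - 242*A^6 - 242*A^2 - 62*A^-2 - 2*A^-6
  A^2 * (45 + 124*d^2 + 41*d^4) = 41*A^10 + 288*A^6 + 539*A^2 + 288*A^-2 + 41*A^-6
  A^0 * (118*d + 113*d^3 + 21*d^5) = -21*A^10 - 218*A^6 - 667*A^2 - 667*A^-2 - 218*A^-6 - 21*A^-10
  A^-2 * (20 + 120*d^2 + 63*d^4 + 7*d^6) = 7*A^10 + 105*A^6 + 477*A^2 + 778*A^-2 + 477*A^-6 + 105*A^-10 + 7*A^-14
  A^-4 * (30*d + 68*d^3 + 21*d^5 + d^7) = -A^10 - 28*A^6 - 194*A^2 - 479*A^-2 - 479*A^-6 - 194*A^-10 - 28*A^-14 - A^-18
  A^-6 * (20*d^2 + 22*d^4 + 3*d^6) = 3*A^6 + 40*A^2 + 153*A^-2 + 232*A^-6 + 153*A^-10 + 40*A^-14 + 3*A^-18
  A^-8 * (7*d^3 + 3*d^5) = -3*A^2 - 22*A^-2 - 51*A^-6 - 51*A^-10 - 22*A^-14 - 3*A^-18
  A^-10 * (d^4) = A^-2 + 4*A^-6 + 6*A^-10 + 4*A^-14 + A^-18
Summing the groups: <K> = A^18 - 2*A^14 + 3*A^10 - 4*A^6 + 4*A^2 - 4*A^-2 + 4*A^-6 - 2*A^-10 + A^-14
Normalise by the writhe: (-A^3)^(-w) = (-A^3)^(2) = A^6, so f(A) = A^6 * <K> = A^24 - 2*A^20 + 3*A^16 - 4*A^12 + 4*A^8 - 4*A^4 + 4 - 2*A^-4 + A^-8.
Substitute A = t^(-1/4), i.e. A^e → t^(-e/4): V(t) = t^2 - 2*t + 4 - 4*t^-1 + 4*t^-2 - 4*t^-3 + 3*t^-4 - 2*t^-5 + t^-6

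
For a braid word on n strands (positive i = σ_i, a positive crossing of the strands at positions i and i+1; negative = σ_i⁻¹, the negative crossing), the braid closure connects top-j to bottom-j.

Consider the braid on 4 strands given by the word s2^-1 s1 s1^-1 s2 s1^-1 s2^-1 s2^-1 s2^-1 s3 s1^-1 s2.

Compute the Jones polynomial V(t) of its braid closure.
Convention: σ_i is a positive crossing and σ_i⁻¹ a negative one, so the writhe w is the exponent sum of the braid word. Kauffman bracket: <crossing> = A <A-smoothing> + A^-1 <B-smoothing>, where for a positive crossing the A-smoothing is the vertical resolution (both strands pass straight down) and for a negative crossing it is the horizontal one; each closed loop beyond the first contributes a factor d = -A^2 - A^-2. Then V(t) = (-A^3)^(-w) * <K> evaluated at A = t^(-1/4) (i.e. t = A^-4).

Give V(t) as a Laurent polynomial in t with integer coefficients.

The presented braid s2^-1 s1 s1^-1 s2 s1^-1 s2^-1 s2^-1 s2^-1 s3 s1^-1 s2 on 4 strands reduces by inverse Markov moves (closure unchanged at each step):
  Deconjugate: the word is γ·β·γ⁻¹ with γ = s2^-1 s1 (prefix) and γ⁻¹ = s1^-1 s2 (suffix); strip both.
  Destabilize: the word has the form β·s3 where s3 occurs only as the final letter (β ∈ B_3); drop it and the last strand → 3 strands.
Reduced to β = s1^-1 s2 s1^-1 s2^-1 s2^-1 s2^-1 on 3 strands, 6 crossings.
Compute on β:
Braid: s1^-1 s2 s1^-1 s2^-1 s2^-1 s2^-1 on 3 strands, 6 crossings.
Writhe w = (#positive) - (#negative) = 1 - 5 = -4.
Enumerate smoothing states for the bracket polynomial. There are 2^6 = 64 states.
Smooth each crossing (0=||, 1=⌣⌢); contribution A^(Σ sign_k(1-2s_k)) * d^(L-1).
Tabulate the states by total A-exponent and number of loops L (A-exp: L × count):
  A^6: L=4 ×1
  A^4: L=3 ×6
  A^2: L=2 ×12, L=4 ×3
  A^0: L=1 ×9, L=3 ×10, L=5 ×1
  A^-2: L=2 ×12, L=4 ×3
  A^-4: L=1 ×2, L=3 ×4
  A^-6: L=2 ×1
Each group contributes A^e * Σ count * d^(L-1):
Powers of d = -A^2 - A^-2: d^2 = A^4 + 2 + A^-4; d^3 = -A^6 - 3*A^2 - 3*A^-2 - A^-6; d^4 = A^8 + 4*A^4 + 6 + 4*A^-4 + A^-8.
  A^6 * (d^3) = -A^12 - 3*A^8 - 3*A^4 - 1
  A^4 * (6*d^2) = 6*A^8 + 12*A^4 + 6
  A^2 * (12*d + 3*d^3) = -3*A^8 - 21*A^4 - 21 - 3*A^-4
  A^0 * (9 + 10*d^2 + d^4) = A^8 + 14*A^4 + 35 + 14*A^-4 + A^-8
  A^-2 * (12*d + 3*d^3) = -3*A^4 - 21 - 21*A^-4 - 3*A^-8
  A^-4 * (2 + 4*d^2) = 4 + 10*A^-4 + 4*A^-8
  A^-6 * (d) = -A^-4 - A^-8
Summing the groups: <K> = -A^12 + A^8 - A^4 + 2 - A^-4 + A^-8
Normalise by the writhe: (-A^3)^(-w) = (-A^3)^(4) = A^12, so f(A) = A^12 * <K> = -A^24 + A^20 - A^16 + 2*A^12 - A^8 + A^4.
Substitute A = t^(-1/4), i.e. A^e → t^(-e/4): V(t) = t^-1 - t^-2 + 2*t^-3 - t^-4 + t^-5 - t^-6

Answer: t^-1 - t^-2 + 2*t^-3 - t^-4 + t^-5 - t^-6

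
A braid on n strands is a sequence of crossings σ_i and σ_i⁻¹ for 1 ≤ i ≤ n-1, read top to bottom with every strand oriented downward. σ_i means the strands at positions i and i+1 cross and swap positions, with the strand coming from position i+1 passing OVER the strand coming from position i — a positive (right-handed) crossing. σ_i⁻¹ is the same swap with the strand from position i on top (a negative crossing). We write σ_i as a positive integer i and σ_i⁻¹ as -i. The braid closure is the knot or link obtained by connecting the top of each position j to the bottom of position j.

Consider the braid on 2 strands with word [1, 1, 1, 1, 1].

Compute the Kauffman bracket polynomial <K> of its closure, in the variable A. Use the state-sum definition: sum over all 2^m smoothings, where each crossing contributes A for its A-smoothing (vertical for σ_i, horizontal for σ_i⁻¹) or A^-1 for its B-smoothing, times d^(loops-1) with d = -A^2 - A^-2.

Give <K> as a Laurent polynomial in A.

-A^7 - A^-1 + A^-5 - A^-9 + A^-13

Derivation:
Braid: s1 s1 s1 s1 s1 on 2 strands, 5 crossings.
Writhe w = (#positive) - (#negative) = 5 - 0 = 5.
Enumerate smoothing states for the bracket polynomial. There are 2^5 = 32 states.
Smooth each crossing (0=||, 1=⌣⌢); contribution A^(Σ sign_k(1-2s_k)) * d^(L-1).
  state 00000: A-exp=+5, loops=2, term = A^5 * d^1
  state 00001: A-exp=+3, loops=1, term = A^3 * d^0
  state 00010: A-exp=+3, loops=1, term = A^3 * d^0
  state 00011: A-exp=+1, loops=2, term = A^1 * d^1
  state 00100: A-exp=+3, loops=1, term = A^3 * d^0
  state 00101: A-exp=+1, loops=2, term = A^1 * d^1
  state 00110: A-exp=+1, loops=2, term = A^1 * d^1
  state 00111: A-exp=-1, loops=3, term = A^-1 * d^2
  state 01000: A-exp=+3, loops=1, term = A^3 * d^0
  state 01001: A-exp=+1, loops=2, term = A^1 * d^1
  state 01010: A-exp=+1, loops=2, term = A^1 * d^1
  state 01011: A-exp=-1, loops=3, term = A^-1 * d^2
  state 01100: A-exp=+1, loops=2, term = A^1 * d^1
  state 01101: A-exp=-1, loops=3, term = A^-1 * d^2
  state 01110: A-exp=-1, loops=3, term = A^-1 * d^2
  state 01111: A-exp=-3, loops=4, term = A^-3 * d^3
  state 10000: A-exp=+3, loops=1, term = A^3 * d^0
  state 10001: A-exp=+1, loops=2, term = A^1 * d^1
  state 10010: A-exp=+1, loops=2, term = A^1 * d^1
  state 10011: A-exp=-1, loops=3, term = A^-1 * d^2
  state 10100: A-exp=+1, loops=2, term = A^1 * d^1
  state 10101: A-exp=-1, loops=3, term = A^-1 * d^2
  state 10110: A-exp=-1, loops=3, term = A^-1 * d^2
  state 10111: A-exp=-3, loops=4, term = A^-3 * d^3
  state 11000: A-exp=+1, loops=2, term = A^1 * d^1
  state 11001: A-exp=-1, loops=3, term = A^-1 * d^2
  state 11010: A-exp=-1, loops=3, term = A^-1 * d^2
  state 11011: A-exp=-3, loops=4, term = A^-3 * d^3
  state 11100: A-exp=-1, loops=3, term = A^-1 * d^2
  state 11101: A-exp=-3, loops=4, term = A^-3 * d^3
  state 11110: A-exp=-3, loops=4, term = A^-3 * d^3
  state 11111: A-exp=-5, loops=5, term = A^-5 * d^4
Collect the terms by A-exponent (count of states per loop number):
Powers of d = -A^2 - A^-2: d^2 = A^4 + 2 + A^-4; d^3 = -A^6 - 3*A^2 - 3*A^-2 - A^-6; d^4 = A^8 + 4*A^4 + 6 + 4*A^-4 + A^-8.
  A^5 * (d) = -A^7 - A^3
  A^3 * (5) = 5*A^3
  A^1 * (10*d) = -10*A^3 - 10*A^-1
  A^-1 * (10*d^2) = 10*A^3 + 20*A^-1 + 10*A^-5
  A^-3 * (5*d^3) = -5*A^3 - 15*A^-1 - 15*A^-5 - 5*A^-9
  A^-5 * (d^4) = A^3 + 4*A^-1 + 6*A^-5 + 4*A^-9 + A^-13
Summing the groups: <K> = -A^7 - A^-1 + A^-5 - A^-9 + A^-13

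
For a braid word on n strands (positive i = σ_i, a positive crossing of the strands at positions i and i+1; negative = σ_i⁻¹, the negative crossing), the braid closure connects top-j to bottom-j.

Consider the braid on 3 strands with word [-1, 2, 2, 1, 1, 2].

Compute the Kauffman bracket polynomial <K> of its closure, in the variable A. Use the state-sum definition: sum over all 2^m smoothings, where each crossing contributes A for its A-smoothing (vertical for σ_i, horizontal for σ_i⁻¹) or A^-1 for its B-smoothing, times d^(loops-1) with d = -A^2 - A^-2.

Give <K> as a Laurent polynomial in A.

A^8 - A^4 + 2 - A^-4 + A^-8 - A^-12

Derivation:
Braid: s1^-1 s2 s2 s1 s1 s2 on 3 strands, 6 crossings.
Writhe w = (#positive) - (#negative) = 5 - 1 = 4.
State-sum expansion of <K>. There are 2^6 = 64 states.
Each crossing splits two ways (0=vertical, 1=horizontal). The state's weight is A^(#A-smoothings - #B-smoothings) * d^(loops - 1).
Tabulate the states by total A-exponent and number of loops L (A-exp: L × count):
  A^6: L=2 ×1
  A^4: L=1 ×3, L=3 ×3
  A^2: L=2 ×14, L=4 ×1
  A^0: L=1 ×10, L=3 ×10
  A^-2: L=2 ×13, L=4 ×2
  A^-4: L=3 ×6
  A^-6: L=4 ×1
Each group contributes A^e * Σ count * d^(L-1):
Powers of d = -A^2 - A^-2: d^2 = A^4 + 2 + A^-4; d^3 = -A^6 - 3*A^2 - 3*A^-2 - A^-6.
  A^6 * (d) = -A^8 - A^4
  A^4 * (3 + 3*d^2) = 3*A^8 + 9*A^4 + 3
  A^2 * (14*d + d^3) = -A^8 - 17*A^4 - 17 - A^-4
  A^0 * (10 + 10*d^2) = 10*A^4 + 30 + 10*A^-4
  A^-2 * (13*d + 2*d^3) = -2*A^4 - 19 - 19*A^-4 - 2*A^-8
  A^-4 * (6*d^2) = 6 + 12*A^-4 + 6*A^-8
  A^-6 * (d^3) = -1 - 3*A^-4 - 3*A^-8 - A^-12
Summing the groups: <K> = A^8 - A^4 + 2 - A^-4 + A^-8 - A^-12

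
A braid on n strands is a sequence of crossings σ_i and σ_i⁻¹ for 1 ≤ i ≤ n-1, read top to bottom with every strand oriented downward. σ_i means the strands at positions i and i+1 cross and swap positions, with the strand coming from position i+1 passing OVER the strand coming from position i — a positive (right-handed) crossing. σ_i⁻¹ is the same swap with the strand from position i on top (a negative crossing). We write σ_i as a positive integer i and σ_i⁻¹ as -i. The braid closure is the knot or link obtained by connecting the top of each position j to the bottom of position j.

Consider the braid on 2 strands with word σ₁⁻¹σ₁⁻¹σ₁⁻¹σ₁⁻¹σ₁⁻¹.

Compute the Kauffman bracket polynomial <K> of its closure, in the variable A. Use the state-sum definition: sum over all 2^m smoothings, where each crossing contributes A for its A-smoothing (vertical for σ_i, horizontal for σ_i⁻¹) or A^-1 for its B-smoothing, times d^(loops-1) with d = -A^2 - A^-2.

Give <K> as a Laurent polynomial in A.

A^13 - A^9 + A^5 - A - A^-7

Derivation:
Braid: s1^-1 s1^-1 s1^-1 s1^-1 s1^-1 on 2 strands, 5 crossings.
Writhe w = (#positive) - (#negative) = 0 - 5 = -5.
State-sum expansion of <K>. There are 2^5 = 32 states.
Each crossing splits two ways (0=vertical, 1=horizontal). The state's weight is A^(#A-smoothings - #B-smoothings) * d^(loops - 1).
  state 00000: A-exp=-5, loops=2, term = A^-5 * d^1
  state 00001: A-exp=-3, loops=1, term = A^-3 * d^0
  state 00010: A-exp=-3, loops=1, term = A^-3 * d^0
  state 00011: A-exp=-1, loops=2, term = A^-1 * d^1
  state 00100: A-exp=-3, loops=1, term = A^-3 * d^0
  state 00101: A-exp=-1, loops=2, term = A^-1 * d^1
  state 00110: A-exp=-1, loops=2, term = A^-1 * d^1
  state 00111: A-exp=+1, loops=3, term = A^1 * d^2
  state 01000: A-exp=-3, loops=1, term = A^-3 * d^0
  state 01001: A-exp=-1, loops=2, term = A^-1 * d^1
  state 01010: A-exp=-1, loops=2, term = A^-1 * d^1
  state 01011: A-exp=+1, loops=3, term = A^1 * d^2
  state 01100: A-exp=-1, loops=2, term = A^-1 * d^1
  state 01101: A-exp=+1, loops=3, term = A^1 * d^2
  state 01110: A-exp=+1, loops=3, term = A^1 * d^2
  state 01111: A-exp=+3, loops=4, term = A^3 * d^3
  state 10000: A-exp=-3, loops=1, term = A^-3 * d^0
  state 10001: A-exp=-1, loops=2, term = A^-1 * d^1
  state 10010: A-exp=-1, loops=2, term = A^-1 * d^1
  state 10011: A-exp=+1, loops=3, term = A^1 * d^2
  state 10100: A-exp=-1, loops=2, term = A^-1 * d^1
  state 10101: A-exp=+1, loops=3, term = A^1 * d^2
  state 10110: A-exp=+1, loops=3, term = A^1 * d^2
  state 10111: A-exp=+3, loops=4, term = A^3 * d^3
  state 11000: A-exp=-1, loops=2, term = A^-1 * d^1
  state 11001: A-exp=+1, loops=3, term = A^1 * d^2
  state 11010: A-exp=+1, loops=3, term = A^1 * d^2
  state 11011: A-exp=+3, loops=4, term = A^3 * d^3
  state 11100: A-exp=+1, loops=3, term = A^1 * d^2
  state 11101: A-exp=+3, loops=4, term = A^3 * d^3
  state 11110: A-exp=+3, loops=4, term = A^3 * d^3
  state 11111: A-exp=+5, loops=5, term = A^5 * d^4
Collect the terms by A-exponent (count of states per loop number):
Powers of d = -A^2 - A^-2: d^2 = A^4 + 2 + A^-4; d^3 = -A^6 - 3*A^2 - 3*A^-2 - A^-6; d^4 = A^8 + 4*A^4 + 6 + 4*A^-4 + A^-8.
  A^5 * (d^4) = A^13 + 4*A^9 + 6*A^5 + 4*A + A^-3
  A^3 * (5*d^3) = -5*A^9 - 15*A^5 - 15*A - 5*A^-3
  A^1 * (10*d^2) = 10*A^5 + 20*A + 10*A^-3
  A^-1 * (10*d) = -10*A - 10*A^-3
  A^-3 * (5) = 5*A^-3
  A^-5 * (d) = -A^-3 - A^-7
Summing the groups: <K> = A^13 - A^9 + A^5 - A - A^-7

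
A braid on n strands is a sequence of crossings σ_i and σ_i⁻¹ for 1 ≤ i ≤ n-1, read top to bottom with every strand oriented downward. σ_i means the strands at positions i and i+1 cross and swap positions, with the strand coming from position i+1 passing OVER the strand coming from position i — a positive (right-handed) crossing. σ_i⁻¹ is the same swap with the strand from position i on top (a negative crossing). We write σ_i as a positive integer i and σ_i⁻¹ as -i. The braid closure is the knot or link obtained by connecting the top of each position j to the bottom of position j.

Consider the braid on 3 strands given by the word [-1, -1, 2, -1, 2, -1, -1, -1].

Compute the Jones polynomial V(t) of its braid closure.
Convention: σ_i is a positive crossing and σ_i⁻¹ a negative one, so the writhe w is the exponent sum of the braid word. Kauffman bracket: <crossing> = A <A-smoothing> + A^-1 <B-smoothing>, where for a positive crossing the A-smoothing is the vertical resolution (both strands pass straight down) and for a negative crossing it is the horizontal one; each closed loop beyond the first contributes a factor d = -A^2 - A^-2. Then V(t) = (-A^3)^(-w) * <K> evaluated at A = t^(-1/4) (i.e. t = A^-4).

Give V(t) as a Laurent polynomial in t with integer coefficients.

Braid: s1^-1 s1^-1 s2 s1^-1 s2 s1^-1 s1^-1 s1^-1 on 3 strands, 8 crossings.
Writhe w = (#positive) - (#negative) = 2 - 6 = -4.
Enumerate smoothing states for the bracket polynomial. There are 2^8 = 256 states.
Each crossing splits two ways (0=vertical, 1=horizontal). The state's weight is A^(#A-smoothings - #B-smoothings) * d^(loops - 1).
Tabulate the states by total A-exponent and number of loops L (A-exp: L × count):
  A^8: L=7 ×1
  A^6: L=6 ×8
  A^4: L=5 ×28
  A^2: L=4 ×55, L=6 ×1
  A^0: L=3 ×65, L=5 ×5
  A^-2: L=2 ×46, L=4 ×10
  A^-4: L=1 ×17, L=3 ×11
  A^-6: L=2 ×8
  A^-8: L=3 ×1
Each group contributes A^e * Σ count * d^(L-1):
Powers of d = -A^2 - A^-2: d^2 = A^4 + 2 + A^-4; d^3 = -A^6 - 3*A^2 - 3*A^-2 - A^-6; d^4 = A^8 + 4*A^4 + 6 + 4*A^-4 + A^-8; d^5 = -A^10 - 5*A^6 - 10*A^2 - 10*A^-2 - 5*A^-6 - A^-10; d^6 = A^12 + 6*A^8 + 15*A^4 + 20 + 15*A^-4 + 6*A^-8 + A^-12.
  A^8 * (d^6) = A^20 + 6*A^16 + 15*A^12 + 20*A^8 + 15*A^4 + 6 + A^-4
  A^6 * (8*d^5) = -8*A^16 - 40*A^12 - 80*A^8 - 80*A^4 - 40 - 8*A^-4
  A^4 * (28*d^4) = 28*A^12 + 112*A^8 + 168*A^4 + 112 + 28*A^-4
  A^2 * (55*d^3 + d^5) = -A^12 - 60*A^8 - 175*A^4 - 175 - 60*A^-4 - A^-8
  A^0 * (65*d^2 + 5*d^4) = 5*A^8 + 85*A^4 + 160 + 85*A^-4 + 5*A^-8
  A^-2 * (46*d + 10*d^3) = -10*A^4 - 76 - 76*A^-4 - 10*A^-8
  A^-4 * (17 + 11*d^2) = 11 + 39*A^-4 + 11*A^-8
  A^-6 * (8*d) = -8*A^-4 - 8*A^-8
  A^-8 * (d^2) = A^-4 + 2*A^-8 + A^-12
Summing the groups: <K> = A^20 - 2*A^16 + 2*A^12 - 3*A^8 + 3*A^4 - 2 + 2*A^-4 - A^-8 + A^-12
Normalise by the writhe: (-A^3)^(-w) = (-A^3)^(4) = A^12, so f(A) = A^12 * <K> = A^32 - 2*A^28 + 2*A^24 - 3*A^20 + 3*A^16 - 2*A^12 + 2*A^8 - A^4 + 1.
Substitute A = t^(-1/4), i.e. A^e → t^(-e/4): V(t) = 1 - t^-1 + 2*t^-2 - 2*t^-3 + 3*t^-4 - 3*t^-5 + 2*t^-6 - 2*t^-7 + t^-8

Answer: 1 - t^-1 + 2*t^-2 - 2*t^-3 + 3*t^-4 - 3*t^-5 + 2*t^-6 - 2*t^-7 + t^-8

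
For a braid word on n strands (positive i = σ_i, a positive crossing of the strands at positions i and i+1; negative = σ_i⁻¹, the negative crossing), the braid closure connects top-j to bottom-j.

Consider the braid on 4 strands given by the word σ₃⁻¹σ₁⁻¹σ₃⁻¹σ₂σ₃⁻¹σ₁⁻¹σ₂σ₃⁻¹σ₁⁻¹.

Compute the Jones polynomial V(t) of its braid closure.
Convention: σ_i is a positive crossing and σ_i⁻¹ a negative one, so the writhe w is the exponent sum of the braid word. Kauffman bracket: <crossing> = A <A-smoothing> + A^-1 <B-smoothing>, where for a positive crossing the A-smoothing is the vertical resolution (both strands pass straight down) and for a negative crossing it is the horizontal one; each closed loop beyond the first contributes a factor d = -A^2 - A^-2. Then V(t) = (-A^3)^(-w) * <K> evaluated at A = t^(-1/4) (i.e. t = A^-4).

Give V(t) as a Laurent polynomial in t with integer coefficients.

1 - 2*t^-1 + 4*t^-2 - 5*t^-3 + 7*t^-4 - 7*t^-5 + 6*t^-6 - 5*t^-7 + 3*t^-8 - t^-9

Derivation:
Braid: s3^-1 s1^-1 s3^-1 s2 s3^-1 s1^-1 s2 s3^-1 s1^-1 on 4 strands, 9 crossings.
Writhe w = (#positive) - (#negative) = 2 - 7 = -5.
Enumerate smoothing states for the bracket polynomial. There are 2^9 = 512 states.
For each crossing: s=0 is the vertical smoothing, s=1 horizontal. Crossing k contributes A^(sign_k * (1 - 2*s_k)); loop factor d = -A^2 - A^-2.
Tabulate the states by total A-exponent and number of loops L (A-exp: L × count):
  A^9: L=7 ×1
  A^7: L=6 ×9
  A^5: L=5 ×36
  A^3: L=4 ×83, L=6 ×1
  A^1: L=3 ×118, L=5 ×8
  A^-1: L=2 ×100, L=4 ×26
  A^-3: L=1 ×41, L=3 ×42, L=5 ×1
  A^-5: L=2 ×31, L=4 ×5
  A^-7: L=3 ×9
  A^-9: L=4 ×1
Each group contributes A^e * Σ count * d^(L-1):
Powers of d = -A^2 - A^-2: d^2 = A^4 + 2 + A^-4; d^3 = -A^6 - 3*A^2 - 3*A^-2 - A^-6; d^4 = A^8 + 4*A^4 + 6 + 4*A^-4 + A^-8; d^5 = -A^10 - 5*A^6 - 10*A^2 - 10*A^-2 - 5*A^-6 - A^-10; d^6 = A^12 + 6*A^8 + 15*A^4 + 20 + 15*A^-4 + 6*A^-8 + A^-12.
  A^9 * (d^6) = A^21 + 6*A^17 + 15*A^13 + 20*A^9 + 15*A^5 + 6*A + A^-3
  A^7 * (9*d^5) = -9*A^17 - 45*A^13 - 90*A^9 - 90*A^5 - 45*A - 9*A^-3
  A^5 * (36*d^4) = 36*A^13 + 144*A^9 + 216*A^5 + 144*A + 36*A^-3
  A^3 * (83*d^3 + d^5) = -A^13 - 88*A^9 - 259*A^5 - 259*A - 88*A^-3 - A^-7
  A^1 * (118*d^2 + 8*d^4) = 8*A^9 + 150*A^5 + 284*A + 150*A^-3 + 8*A^-7
  A^-1 * (100*d + 26*d^3) = -26*A^5 - 178*A - 178*A^-3 - 26*A^-7
  A^-3 * (41 + 42*d^2 + d^4) = A^5 + 46*A + 131*A^-3 + 46*A^-7 + A^-11
  A^-5 * (31*d + 5*d^3) = -5*A - 46*A^-3 - 46*A^-7 - 5*A^-11
  A^-7 * (9*d^2) = 9*A^-3 + 18*A^-7 + 9*A^-11
  A^-9 * (d^3) = -A^-3 - 3*A^-7 - 3*A^-11 - A^-15
Summing the groups: <K> = A^21 - 3*A^17 + 5*A^13 - 6*A^9 + 7*A^5 - 7*A + 5*A^-3 - 4*A^-7 + 2*A^-11 - A^-15
Normalise by the writhe: (-A^3)^(-w) = (-A^3)^(5) = -A^15, so f(A) = -A^15 * <K> = -A^36 + 3*A^32 - 5*A^28 + 6*A^24 - 7*A^20 + 7*A^16 - 5*A^12 + 4*A^8 - 2*A^4 + 1.
Substitute A = t^(-1/4), i.e. A^e → t^(-e/4): V(t) = 1 - 2*t^-1 + 4*t^-2 - 5*t^-3 + 7*t^-4 - 7*t^-5 + 6*t^-6 - 5*t^-7 + 3*t^-8 - t^-9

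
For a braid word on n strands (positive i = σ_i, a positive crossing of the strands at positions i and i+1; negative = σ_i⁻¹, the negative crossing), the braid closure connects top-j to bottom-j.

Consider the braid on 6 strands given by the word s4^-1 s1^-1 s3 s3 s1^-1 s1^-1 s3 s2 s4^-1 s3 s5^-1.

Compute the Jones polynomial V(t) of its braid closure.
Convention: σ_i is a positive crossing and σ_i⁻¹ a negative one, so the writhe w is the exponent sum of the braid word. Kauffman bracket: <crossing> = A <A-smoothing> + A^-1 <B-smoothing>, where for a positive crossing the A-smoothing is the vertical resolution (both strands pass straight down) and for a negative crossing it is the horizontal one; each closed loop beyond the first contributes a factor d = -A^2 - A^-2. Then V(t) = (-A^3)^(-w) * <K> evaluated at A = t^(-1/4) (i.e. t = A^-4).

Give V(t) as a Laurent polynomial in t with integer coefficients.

The presented braid s4^-1 s1^-1 s3 s3 s1^-1 s1^-1 s3 s2 s4^-1 s3 s5^-1 on 6 strands reduces by inverse Markov moves (closure unchanged at each step):
  Destabilize: the word has the form β·s5^-1 where s5^-1 occurs only as the final letter (β ∈ B_5); drop it and the last strand → 5 strands.
Reduced to β = s4^-1 s1^-1 s3 s3 s1^-1 s1^-1 s3 s2 s4^-1 s3 on 5 strands, 10 crossings.
Compute on β:
Braid: s4^-1 s1^-1 s3 s3 s1^-1 s1^-1 s3 s2 s4^-1 s3 on 5 strands, 10 crossings.
Writhe w = (#positive) - (#negative) = 5 - 5 = 0.
Enumerate smoothing states for the bracket polynomial. There are 2^10 = 1024 states.
Each crossing splits two ways (0=vertical, 1=horizontal). The state's weight is A^(#A-smoothings - #B-smoothings) * d^(loops - 1).
Tabulate the states by total A-exponent and number of loops L (A-exp: L × count):
  A^10: L=6 ×1
  A^8: L=5 ×10
  A^6: L=4 ×41, L=6 ×4
  A^4: L=3 ×83, L=5 ×36, L=7 ×1
  A^2: L=2 ×84, L=4 ×107, L=6 ×19
  A^0: L=1 ×33, L=3 ×143, L=5 ×70, L=7 ×6
  A^-2: L=2 ×68, L=4 ×116, L=6 ×25, L=8 ×1
  A^-4: L=3 ×64, L=5 ×52, L=7 ×4
  A^-6: L=4 ×33, L=6 ×12
  A^-8: L=5 ×9, L=7 ×1
  A^-10: L=6 ×1
Each group contributes A^e * Σ count * d^(L-1):
Powers of d = -A^2 - A^-2: d^2 = A^4 + 2 + A^-4; d^3 = -A^6 - 3*A^2 - 3*A^-2 - A^-6; d^4 = A^8 + 4*A^4 + 6 + 4*A^-4 + A^-8; d^5 = -A^10 - 5*A^6 - 10*A^2 - 10*A^-2 - 5*A^-6 - A^-10; d^6 = A^12 + 6*A^8 + 15*A^4 + 20 + 15*A^-4 + 6*A^-8 + A^-12; d^7 = -A^14 - 7*A^10 - 21*A^6 - 35*A^2 - 35*A^-2 - 21*A^-6 - 7*A^-10 - A^-14.
  A^10 * (d^5) = -A^20 - 5*A^16 - 10*A^12 - 10*A^8 - 5*A^4 - 1
  A^8 * (10*d^4) = 10*A^16 + 40*A^12 + 60*A^8 + 40*A^4 + 10
  A^6 * (41*d^3 + 4*d^5) = -4*A^16 - 61*A^12 - 163*A^8 - 163*A^4 - 61 - 4*A^-4
  A^4 * (83*d^2 + 36*d^4 + d^6) = A^16 + 42*A^12 + 242*A^8 + 402*A^4 + 242 + 42*A^-4 + A^-8
  A^2 * (84*d + 107*d^3 + 19*d^5) = -19*A^12 - 202*A^8 - 595*A^4 - 595 - 202*A^-4 - 19*A^-8
  A^0 * (33 + 143*d^2 + 70*d^4 + 6*d^6) = 6*A^12 + 106*A^8 + 513*A^4 + 859 + 513*A^-4 + 106*A^-8 + 6*A^-12
  A^-2 * (68*d + 116*d^3 + 25*d^5 + d^7) = -A^12 - 32*A^8 - 262*A^4 - 701 - 701*A^-4 - 262*A^-8 - 32*A^-12 - A^-16
  A^-4 * (64*d^2 + 52*d^4 + 4*d^6) = 4*A^8 + 76*A^4 + 332 + 520*A^-4 + 332*A^-8 + 76*A^-12 + 4*A^-16
  A^-6 * (33*d^3 + 12*d^5) = -12*A^4 - 93 - 219*A^-4 - 219*A^-8 - 93*A^-12 - 12*A^-16
  A^-8 * (9*d^4 + d^6) = A^4 + 15 + 51*A^-4 + 74*A^-8 + 51*A^-12 + 15*A^-16 + A^-20
  A^-10 * (d^5) = -1 - 5*A^-4 - 10*A^-8 - 10*A^-12 - 5*A^-16 - A^-20
Summing the groups: <K> = -A^20 + 2*A^16 - 3*A^12 + 5*A^8 - 5*A^4 + 6 - 5*A^-4 + 3*A^-8 - 2*A^-12 + A^-16
Normalise by the writhe: (-A^3)^(-w) = (-A^3)^(0) = 1, so f(A) = 1 * <K> = -A^20 + 2*A^16 - 3*A^12 + 5*A^8 - 5*A^4 + 6 - 5*A^-4 + 3*A^-8 - 2*A^-12 + A^-16.
Substitute A = t^(-1/4), i.e. A^e → t^(-e/4): V(t) = t^4 - 2*t^3 + 3*t^2 - 5*t + 6 - 5*t^-1 + 5*t^-2 - 3*t^-3 + 2*t^-4 - t^-5

Answer: t^4 - 2*t^3 + 3*t^2 - 5*t + 6 - 5*t^-1 + 5*t^-2 - 3*t^-3 + 2*t^-4 - t^-5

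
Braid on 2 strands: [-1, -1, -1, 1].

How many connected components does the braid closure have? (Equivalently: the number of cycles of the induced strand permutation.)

2

Derivation:
Track the strand permutation on 2 strands, starting from identity.
  step 1: s1^-1 swaps positions 1,2 -> [2 1]
  step 2: s1^-1 swaps positions 1,2 -> [1 2]
  step 3: s1^-1 swaps positions 1,2 -> [2 1]
  step 4: s1 swaps positions 1,2 -> [1 2]
Final permutation (position -> original strand): [1 2]
Closure components = cycle count of this permutation = 2.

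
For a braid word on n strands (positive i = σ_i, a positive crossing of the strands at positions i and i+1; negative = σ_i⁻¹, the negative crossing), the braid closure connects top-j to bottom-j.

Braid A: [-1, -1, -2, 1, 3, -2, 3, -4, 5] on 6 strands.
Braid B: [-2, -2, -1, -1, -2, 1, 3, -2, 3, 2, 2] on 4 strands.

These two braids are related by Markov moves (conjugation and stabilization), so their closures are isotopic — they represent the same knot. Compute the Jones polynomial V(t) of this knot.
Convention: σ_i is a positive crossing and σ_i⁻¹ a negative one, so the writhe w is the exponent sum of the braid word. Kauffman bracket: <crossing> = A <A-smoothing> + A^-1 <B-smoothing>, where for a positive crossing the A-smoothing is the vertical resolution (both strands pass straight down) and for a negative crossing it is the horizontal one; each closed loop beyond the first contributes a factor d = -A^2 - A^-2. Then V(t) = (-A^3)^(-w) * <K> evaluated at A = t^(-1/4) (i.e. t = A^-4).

Markov-equivalent braids have isotopic closures, hence identical knot invariants. Strip the Markov moves from each word to reach a common short braid β, then compute V(t) once on β.
Braid A: s1^-1 s1^-1 s2^-1 s1 s3 s2^-1 s3 s4^-1 s5 on 6 strands reduces by inverse Markov moves (closure unchanged at each step):
  Destabilize: the word has the form β·s5 where s5 occurs only as the final letter (β ∈ B_5); drop it and the last strand → 5 strands.
  Destabilize: the word has the form β·s4^-1 where s4^-1 occurs only as the final letter (β ∈ B_4); drop it and the last strand → 4 strands.
Reduced to β = s1^-1 s1^-1 s2^-1 s1 s3 s2^-1 s3 on 4 strands, 7 crossings.
Braid B: s2^-1 s2^-1 s1^-1 s1^-1 s2^-1 s1 s3 s2^-1 s3 s2 s2 on 4 strands reduces by inverse Markov moves (closure unchanged at each step):
  Deconjugate: the word is γ·β·γ⁻¹ with γ = s2^-1 s2^-1 (prefix) and γ⁻¹ = s2 s2 (suffix); strip both.
Reduced to β = s1^-1 s1^-1 s2^-1 s1 s3 s2^-1 s3 on 4 strands, 7 crossings.
Both give the same β = s1^-1 s1^-1 s2^-1 s1 s3 s2^-1 s3 on 4 strands, so one state sum suffices:
Braid: s1^-1 s1^-1 s2^-1 s1 s3 s2^-1 s3 on 4 strands, 7 crossings.
Writhe w = (#positive) - (#negative) = 3 - 4 = -1.
State-sum expansion of <K>. There are 2^7 = 128 states.
Smooth each crossing (0=||, 1=⌣⌢); contribution A^(Σ sign_k(1-2s_k)) * d^(L-1).
Tabulate the states by total A-exponent and number of loops L (A-exp: L × count):
  A^7: L=4 ×1
  A^5: L=3 ×7
  A^3: L=2 ×17, L=4 ×4
  A^1: L=1 ×14, L=3 ×20, L=5 ×1
  A^-1: L=2 ×27, L=4 ×8
  A^-3: L=1 ×5, L=3 ×15, L=5 ×1
  A^-5: L=2 ×4, L=4 ×3
  A^-7: L=3 ×1
Each group contributes A^e * Σ count * d^(L-1):
Powers of d = -A^2 - A^-2: d^2 = A^4 + 2 + A^-4; d^3 = -A^6 - 3*A^2 - 3*A^-2 - A^-6; d^4 = A^8 + 4*A^4 + 6 + 4*A^-4 + A^-8.
  A^7 * (d^3) = -A^13 - 3*A^9 - 3*A^5 - A
  A^5 * (7*d^2) = 7*A^9 + 14*A^5 + 7*A
  A^3 * (17*d + 4*d^3) = -4*A^9 - 29*A^5 - 29*A - 4*A^-3
  A^1 * (14 + 20*d^2 + d^4) = A^9 + 24*A^5 + 60*A + 24*A^-3 + A^-7
  A^-1 * (27*d + 8*d^3) = -8*A^5 - 51*A - 51*A^-3 - 8*A^-7
  A^-3 * (5 + 15*d^2 + d^4) = A^5 + 19*A + 41*A^-3 + 19*A^-7 + A^-11
  A^-5 * (4*d + 3*d^3) = -3*A - 13*A^-3 - 13*A^-7 - 3*A^-11
  A^-7 * (d^2) = A^-3 + 2*A^-7 + A^-11
Summing the groups: <K> = -A^13 + A^9 - A^5 + 2*A - 2*A^-3 + A^-7 - A^-11
Normalise by the writhe: (-A^3)^(-w) = (-A^3)^(1) = -A^3, so f(A) = -A^3 * <K> = A^16 - A^12 + A^8 - 2*A^4 + 2 - A^-4 + A^-8.
Substitute A = t^(-1/4), i.e. A^e → t^(-e/4): V(t) = t^2 - t + 2 - 2*t^-1 + t^-2 - t^-3 + t^-4

Answer: t^2 - t + 2 - 2*t^-1 + t^-2 - t^-3 + t^-4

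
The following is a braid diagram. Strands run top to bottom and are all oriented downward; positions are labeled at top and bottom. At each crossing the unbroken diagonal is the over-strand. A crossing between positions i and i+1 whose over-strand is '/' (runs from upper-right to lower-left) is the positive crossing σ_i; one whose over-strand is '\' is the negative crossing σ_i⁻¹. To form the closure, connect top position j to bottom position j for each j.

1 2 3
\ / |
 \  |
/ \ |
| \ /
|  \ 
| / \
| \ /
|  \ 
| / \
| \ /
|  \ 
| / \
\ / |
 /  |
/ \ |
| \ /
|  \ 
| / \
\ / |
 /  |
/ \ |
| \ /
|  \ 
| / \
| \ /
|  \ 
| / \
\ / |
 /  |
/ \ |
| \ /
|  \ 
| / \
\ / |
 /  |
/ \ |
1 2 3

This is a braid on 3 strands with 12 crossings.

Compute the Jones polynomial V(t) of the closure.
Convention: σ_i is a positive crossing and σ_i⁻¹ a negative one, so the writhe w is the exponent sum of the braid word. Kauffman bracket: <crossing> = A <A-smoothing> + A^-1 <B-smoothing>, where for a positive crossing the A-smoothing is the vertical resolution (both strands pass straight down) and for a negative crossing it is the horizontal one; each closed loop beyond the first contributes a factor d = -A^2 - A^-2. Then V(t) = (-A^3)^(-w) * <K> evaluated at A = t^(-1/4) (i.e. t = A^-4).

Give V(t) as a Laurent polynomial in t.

-t + 3 - 4*t^-1 + 7*t^-2 - 8*t^-3 + 9*t^-4 - 9*t^-5 + 7*t^-6 - 5*t^-7 + 3*t^-8 - t^-9

Derivation:
Reading the diagram top to bottom ('/'-over between positions i,i+1 = s_i, '\'-over = s_i^-1): braid word = s1^-1 s2^-1 s2^-1 s2^-1 s1 s2^-1 s1 s2^-1 s2^-1 s1 s2^-1 s1.
The presented braid s1^-1 s2^-1 s2^-1 s2^-1 s1 s2^-1 s1 s2^-1 s2^-1 s1 s2^-1 s1 on 3 strands reduces by inverse Markov moves (closure unchanged at each step):
  Deconjugate: the word is γ·β·γ⁻¹ with γ = s1^-1 (prefix) and γ⁻¹ = s1 (suffix); strip both.
Reduced to β = s2^-1 s2^-1 s2^-1 s1 s2^-1 s1 s2^-1 s2^-1 s1 s2^-1 on 3 strands, 10 crossings.
Compute on β:
Braid: s2^-1 s2^-1 s2^-1 s1 s2^-1 s1 s2^-1 s2^-1 s1 s2^-1 on 3 strands, 10 crossings.
Writhe w = (#positive) - (#negative) = 3 - 7 = -4.
State-sum expansion of <K>. There are 2^10 = 1024 states.
For each crossing: s=0 is the vertical smoothing, s=1 horizontal. Crossing k contributes A^(sign_k * (1 - 2*s_k)); loop factor d = -A^2 - A^-2.
Tabulate the states by total A-exponent and number of loops L (A-exp: L × count):
  A^10: L=8 ×1
  A^8: L=7 ×10
  A^6: L=6 ×45
  A^4: L=5 ×119, L=7 ×1
  A^2: L=4 ×202, L=6 ×8
  A^0: L=3 ×224, L=5 ×28
  A^-2: L=2 ×156, L=4 ×53, L=6 ×1
  A^-4: L=1 ×57, L=3 ×59, L=5 ×4
  A^-6: L=2 ×38, L=4 ×7
  A^-8: L=3 ×10
  A^-10: L=4 ×1
Each group contributes A^e * Σ count * d^(L-1):
Powers of d = -A^2 - A^-2: d^2 = A^4 + 2 + A^-4; d^3 = -A^6 - 3*A^2 - 3*A^-2 - A^-6; d^4 = A^8 + 4*A^4 + 6 + 4*A^-4 + A^-8; d^5 = -A^10 - 5*A^6 - 10*A^2 - 10*A^-2 - 5*A^-6 - A^-10; d^6 = A^12 + 6*A^8 + 15*A^4 + 20 + 15*A^-4 + 6*A^-8 + A^-12; d^7 = -A^14 - 7*A^10 - 21*A^6 - 35*A^2 - 35*A^-2 - 21*A^-6 - 7*A^-10 - A^-14.
  A^10 * (d^7) = -A^24 - 7*A^20 - 21*A^16 - 35*A^12 - 35*A^8 - 21*A^4 - 7 - A^-4
  A^8 * (10*d^6) = 10*A^20 + 60*A^16 + 150*A^12 + 200*A^8 + 150*A^4 + 60 + 10*A^-4
  A^6 * (45*d^5) = -45*A^16 - 225*A^12 - 450*A^8 - 450*A^4 - 225 - 45*A^-4
  A^4 * (119*d^4 + d^6) = A^16 + 125*A^12 + 491*A^8 + 734*A^4 + 491 + 125*A^-4 + A^-8
  A^2 * (202*d^3 + 8*d^5) = -8*A^12 - 242*A^8 - 686*A^4 - 686 - 242*A^-4 - 8*A^-8
  A^0 * (224*d^2 + 28*d^4) = 28*A^8 + 336*A^4 + 616 + 336*A^-4 + 28*A^-8
  A^-2 * (156*d + 53*d^3 + d^5) = -A^8 - 58*A^4 - 325 - 325*A^-4 - 58*A^-8 - A^-12
  A^-4 * (57 + 59*d^2 + 4*d^4) = 4*A^4 + 75 + 199*A^-4 + 75*A^-8 + 4*A^-12
  A^-6 * (38*d + 7*d^3) = -7 - 59*A^-4 - 59*A^-8 - 7*A^-12
  A^-8 * (10*d^2) = 10*A^-4 + 20*A^-8 + 10*A^-12
  A^-10 * (d^3) = -A^-4 - 3*A^-8 - 3*A^-12 - A^-16
Summing the groups: <K> = -A^24 + 3*A^20 - 5*A^16 + 7*A^12 - 9*A^8 + 9*A^4 - 8 + 7*A^-4 - 4*A^-8 + 3*A^-12 - A^-16
Normalise by the writhe: (-A^3)^(-w) = (-A^3)^(4) = A^12, so f(A) = A^12 * <K> = -A^36 + 3*A^32 - 5*A^28 + 7*A^24 - 9*A^20 + 9*A^16 - 8*A^12 + 7*A^8 - 4*A^4 + 3 - A^-4.
Substitute A = t^(-1/4), i.e. A^e → t^(-e/4): V(t) = -t + 3 - 4*t^-1 + 7*t^-2 - 8*t^-3 + 9*t^-4 - 9*t^-5 + 7*t^-6 - 5*t^-7 + 3*t^-8 - t^-9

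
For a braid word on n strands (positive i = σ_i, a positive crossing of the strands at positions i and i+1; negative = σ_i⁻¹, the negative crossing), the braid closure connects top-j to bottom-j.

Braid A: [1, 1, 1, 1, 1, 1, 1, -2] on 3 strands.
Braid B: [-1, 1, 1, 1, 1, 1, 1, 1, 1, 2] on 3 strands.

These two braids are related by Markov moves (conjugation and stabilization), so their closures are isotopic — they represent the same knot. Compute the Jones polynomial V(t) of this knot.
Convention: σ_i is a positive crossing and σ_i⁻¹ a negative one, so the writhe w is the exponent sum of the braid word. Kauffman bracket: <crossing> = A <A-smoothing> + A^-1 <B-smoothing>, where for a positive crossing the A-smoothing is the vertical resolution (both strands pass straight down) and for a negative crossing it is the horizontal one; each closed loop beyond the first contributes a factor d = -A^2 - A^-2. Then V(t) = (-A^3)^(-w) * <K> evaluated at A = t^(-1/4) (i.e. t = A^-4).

-t^10 + t^9 - t^8 + t^7 - t^6 + t^5 + t^3

Derivation:
Markov-equivalent braids have isotopic closures, hence identical knot invariants. Strip the Markov moves from each word to reach a common short braid β, then compute V(t) once on β.
Braid A: s1 s1 s1 s1 s1 s1 s1 s2^-1 on 3 strands reduces by inverse Markov moves (closure unchanged at each step):
  Destabilize: the word has the form β·s2^-1 where s2^-1 occurs only as the final letter (β ∈ B_2); drop it and the last strand → 2 strands.
Reduced to β = s1 s1 s1 s1 s1 s1 s1 on 2 strands, 7 crossings.
Braid B: s1^-1 s1 s1 s1 s1 s1 s1 s1 s1 s2 on 3 strands reduces by inverse Markov moves (closure unchanged at each step):
  Destabilize: the word has the form β·s2 where s2 occurs only as the final letter (β ∈ B_2); drop it and the last strand → 2 strands.
  Deconjugate: the word is γ·β·γ⁻¹ with γ = s1^-1 (prefix) and γ⁻¹ = s1 (suffix); strip both.
Reduced to β = s1 s1 s1 s1 s1 s1 s1 on 2 strands, 7 crossings.
Both give the same β = s1 s1 s1 s1 s1 s1 s1 on 2 strands, so one state sum suffices:
Braid: s1 s1 s1 s1 s1 s1 s1 on 2 strands, 7 crossings.
Writhe w = (#positive) - (#negative) = 7 - 0 = 7.
Computing the Kauffman bracket via state sum. There are 2^7 = 128 states.
Each crossing splits two ways (0=vertical, 1=horizontal). The state's weight is A^(#A-smoothings - #B-smoothings) * d^(loops - 1).
Tabulate the states by total A-exponent and number of loops L (A-exp: L × count):
  A^7: L=2 ×1
  A^5: L=1 ×7
  A^3: L=2 ×21
  A^1: L=3 ×35
  A^-1: L=4 ×35
  A^-3: L=5 ×21
  A^-5: L=6 ×7
  A^-7: L=7 ×1
Each group contributes A^e * Σ count * d^(L-1):
Powers of d = -A^2 - A^-2: d^2 = A^4 + 2 + A^-4; d^3 = -A^6 - 3*A^2 - 3*A^-2 - A^-6; d^4 = A^8 + 4*A^4 + 6 + 4*A^-4 + A^-8; d^5 = -A^10 - 5*A^6 - 10*A^2 - 10*A^-2 - 5*A^-6 - A^-10; d^6 = A^12 + 6*A^8 + 15*A^4 + 20 + 15*A^-4 + 6*A^-8 + A^-12.
  A^7 * (d) = -A^9 - A^5
  A^5 * (7) = 7*A^5
  A^3 * (21*d) = -21*A^5 - 21*A
  A^1 * (35*d^2) = 35*A^5 + 70*A + 35*A^-3
  A^-1 * (35*d^3) = -35*A^5 - 105*A - 105*A^-3 - 35*A^-7
  A^-3 * (21*d^4) = 21*A^5 + 84*A + 126*A^-3 + 84*A^-7 + 21*A^-11
  A^-5 * (7*d^5) = -7*A^5 - 35*A - 70*A^-3 - 70*A^-7 - 35*A^-11 - 7*A^-15
  A^-7 * (d^6) = A^5 + 6*A + 15*A^-3 + 20*A^-7 + 15*A^-11 + 6*A^-15 + A^-19
Summing the groups: <K> = -A^9 - A + A^-3 - A^-7 + A^-11 - A^-15 + A^-19
Normalise by the writhe: (-A^3)^(-w) = (-A^3)^(-7) = -A^-21, so f(A) = -A^-21 * <K> = A^-12 + A^-20 - A^-24 + A^-28 - A^-32 + A^-36 - A^-40.
Substitute A = t^(-1/4), i.e. A^e → t^(-e/4): V(t) = -t^10 + t^9 - t^8 + t^7 - t^6 + t^5 + t^3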